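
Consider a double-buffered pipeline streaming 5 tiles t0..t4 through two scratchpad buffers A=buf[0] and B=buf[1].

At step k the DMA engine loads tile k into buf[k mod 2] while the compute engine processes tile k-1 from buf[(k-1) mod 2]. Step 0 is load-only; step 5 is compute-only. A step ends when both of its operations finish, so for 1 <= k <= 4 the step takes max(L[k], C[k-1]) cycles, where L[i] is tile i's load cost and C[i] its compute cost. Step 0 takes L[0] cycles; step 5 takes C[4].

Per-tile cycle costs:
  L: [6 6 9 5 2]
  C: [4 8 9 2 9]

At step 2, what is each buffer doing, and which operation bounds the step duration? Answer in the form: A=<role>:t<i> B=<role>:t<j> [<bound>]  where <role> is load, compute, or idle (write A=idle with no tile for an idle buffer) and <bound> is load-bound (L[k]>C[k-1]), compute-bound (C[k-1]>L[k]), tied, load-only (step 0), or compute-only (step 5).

[0] DMA t0→A (6c) ∥ CU idle ⇒ 6c, clock 6
[1] DMA t1→B (6c) ∥ CU A:t0 (4c) ⇒ 6c, clock 12
[2] DMA t2→A (9c) ∥ CU B:t1 (8c) ⇒ 9c, clock 21
[3] DMA t3→B (5c) ∥ CU A:t2 (9c) ⇒ 9c, clock 30
[4] DMA t4→A (2c) ∥ CU B:t3 (2c) ⇒ 2c, clock 32
[5] DMA idle ∥ CU A:t4 (9c) ⇒ 9c, clock 41

step 2: A=load:t2 B=compute:t1 [load-bound]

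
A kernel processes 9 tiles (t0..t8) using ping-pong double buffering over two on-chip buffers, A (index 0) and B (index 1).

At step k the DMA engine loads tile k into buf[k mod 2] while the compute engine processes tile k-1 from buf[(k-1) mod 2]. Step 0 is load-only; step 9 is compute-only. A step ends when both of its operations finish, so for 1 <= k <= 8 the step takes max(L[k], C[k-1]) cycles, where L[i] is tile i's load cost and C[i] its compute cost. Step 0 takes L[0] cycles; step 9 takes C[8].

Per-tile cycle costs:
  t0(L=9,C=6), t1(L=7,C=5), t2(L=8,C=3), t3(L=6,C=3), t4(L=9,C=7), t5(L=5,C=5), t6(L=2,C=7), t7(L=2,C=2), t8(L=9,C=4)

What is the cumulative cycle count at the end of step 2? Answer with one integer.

end_cycle[2] = 24

step 0: L[0]=9 → dur=9, Σ=9 | A=load:t0 B=idle [load-only]
step 1: L[1]=7 C[0]=6 → dur=7, Σ=16 | A=compute:t0 B=load:t1 [load-bound]
step 2: L[2]=8 C[1]=5 → dur=8, Σ=24 | A=load:t2 B=compute:t1 [load-bound]
step 3: L[3]=6 C[2]=3 → dur=6, Σ=30 | A=compute:t2 B=load:t3 [load-bound]
step 4: L[4]=9 C[3]=3 → dur=9, Σ=39 | A=load:t4 B=compute:t3 [load-bound]
step 5: L[5]=5 C[4]=7 → dur=7, Σ=46 | A=compute:t4 B=load:t5 [compute-bound]
step 6: L[6]=2 C[5]=5 → dur=5, Σ=51 | A=load:t6 B=compute:t5 [compute-bound]
step 7: L[7]=2 C[6]=7 → dur=7, Σ=58 | A=compute:t6 B=load:t7 [compute-bound]
step 8: L[8]=9 C[7]=2 → dur=9, Σ=67 | A=load:t8 B=compute:t7 [load-bound]
step 9: C[8]=4 → dur=4, Σ=71 | A=compute:t8 B=idle [compute-only]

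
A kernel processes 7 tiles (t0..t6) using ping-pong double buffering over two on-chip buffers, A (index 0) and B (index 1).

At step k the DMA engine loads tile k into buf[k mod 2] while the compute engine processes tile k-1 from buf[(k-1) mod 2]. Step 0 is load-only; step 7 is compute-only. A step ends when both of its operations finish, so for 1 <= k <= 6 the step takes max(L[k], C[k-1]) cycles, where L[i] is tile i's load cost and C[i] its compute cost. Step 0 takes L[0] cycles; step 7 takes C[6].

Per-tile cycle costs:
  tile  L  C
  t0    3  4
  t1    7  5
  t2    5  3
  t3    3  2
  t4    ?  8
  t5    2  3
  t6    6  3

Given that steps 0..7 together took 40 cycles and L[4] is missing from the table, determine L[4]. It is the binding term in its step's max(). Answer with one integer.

L[4] = 5

step 0 → dur = L[0]=3 = 3
step 1 → dur = max(L[1]=7, C[0]=4) = 7
step 2 → dur = max(L[2]=5, C[1]=5) = 5
step 3 → dur = max(L[3]=3, C[2]=3) = 3
step 4 → dur = max(L[4]=?, C[3]=2) = L[4]  (unknown; binding)
step 5 → dur = max(L[5]=2, C[4]=8) = 8
step 6 → dur = max(L[6]=6, C[5]=3) = 6
step 7 → dur = C[6]=3 = 3
sum of known step durations = 35
dur[4] = total - known = 40 - 35 = 5
L[4] is the binding max in step 4, so L[4] = dur[4] = 5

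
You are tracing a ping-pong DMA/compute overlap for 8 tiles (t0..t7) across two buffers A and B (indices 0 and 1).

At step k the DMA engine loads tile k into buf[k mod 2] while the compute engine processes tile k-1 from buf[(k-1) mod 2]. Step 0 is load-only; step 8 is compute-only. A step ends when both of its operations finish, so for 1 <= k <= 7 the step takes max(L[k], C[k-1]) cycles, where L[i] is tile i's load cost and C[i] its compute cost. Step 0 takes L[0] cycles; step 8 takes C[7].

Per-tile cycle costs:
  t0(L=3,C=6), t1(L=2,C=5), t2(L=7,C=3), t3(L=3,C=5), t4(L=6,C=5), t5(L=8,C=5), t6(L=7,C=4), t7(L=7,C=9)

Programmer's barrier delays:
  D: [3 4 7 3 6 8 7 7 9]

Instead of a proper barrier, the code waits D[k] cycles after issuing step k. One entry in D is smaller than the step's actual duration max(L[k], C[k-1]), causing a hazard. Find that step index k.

hazard at step 1

[0] required=L[0]=3=3 vs D=3 ok
[1] required=max(L[1]=2,C[0]=6)=6 vs D=4 SHORT
[2] required=max(L[2]=7,C[1]=5)=7 vs D=7 ok
[3] required=max(L[3]=3,C[2]=3)=3 vs D=3 ok
[4] required=max(L[4]=6,C[3]=5)=6 vs D=6 ok
[5] required=max(L[5]=8,C[4]=5)=8 vs D=8 ok
[6] required=max(L[6]=7,C[5]=5)=7 vs D=7 ok
[7] required=max(L[7]=7,C[6]=4)=7 vs D=7 ok
[8] required=C[7]=9=9 vs D=9 ok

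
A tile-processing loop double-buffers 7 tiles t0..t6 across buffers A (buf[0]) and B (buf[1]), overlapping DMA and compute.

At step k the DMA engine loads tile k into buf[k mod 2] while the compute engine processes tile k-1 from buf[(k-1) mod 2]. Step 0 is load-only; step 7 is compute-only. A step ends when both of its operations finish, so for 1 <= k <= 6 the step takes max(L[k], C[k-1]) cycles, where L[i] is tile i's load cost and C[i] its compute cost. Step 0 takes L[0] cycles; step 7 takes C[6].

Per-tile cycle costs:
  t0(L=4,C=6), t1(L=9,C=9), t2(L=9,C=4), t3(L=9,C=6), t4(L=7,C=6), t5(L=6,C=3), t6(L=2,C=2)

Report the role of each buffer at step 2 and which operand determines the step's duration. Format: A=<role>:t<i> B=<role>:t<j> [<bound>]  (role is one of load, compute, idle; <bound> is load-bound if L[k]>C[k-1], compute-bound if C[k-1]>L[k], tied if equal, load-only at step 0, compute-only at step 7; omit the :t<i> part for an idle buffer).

  0. 4=4c; end=4; A:t0 B:-
  1. max(9,6)=9c; end=13; A:t0 B:t1
  2. max(9,9)=9c; end=22; A:t2 B:t1
  3. max(9,4)=9c; end=31; A:t2 B:t3
  4. max(7,6)=7c; end=38; A:t4 B:t3
  5. max(6,6)=6c; end=44; A:t4 B:t5
  6. max(2,3)=3c; end=47; A:t6 B:t5
  7. 2=2c; end=49; A:t6 B:t5

step 2: A=load:t2 B=compute:t1 [tied]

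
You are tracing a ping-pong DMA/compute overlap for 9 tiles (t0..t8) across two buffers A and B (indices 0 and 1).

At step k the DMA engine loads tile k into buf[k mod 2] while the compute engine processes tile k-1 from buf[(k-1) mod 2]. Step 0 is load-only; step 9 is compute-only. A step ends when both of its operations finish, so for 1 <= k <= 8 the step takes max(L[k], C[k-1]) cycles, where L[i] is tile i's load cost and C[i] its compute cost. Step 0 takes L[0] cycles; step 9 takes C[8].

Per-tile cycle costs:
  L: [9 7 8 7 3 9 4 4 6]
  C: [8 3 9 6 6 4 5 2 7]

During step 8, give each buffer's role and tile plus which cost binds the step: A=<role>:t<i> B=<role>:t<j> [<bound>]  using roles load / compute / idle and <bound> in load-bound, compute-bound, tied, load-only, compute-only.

step 8: A=load:t8 B=compute:t7 [load-bound]

step 0: L[0]=9 → dur=9, Σ=9 | A=load:t0 B=idle [load-only]
step 1: L[1]=7 C[0]=8 → dur=8, Σ=17 | A=compute:t0 B=load:t1 [compute-bound]
step 2: L[2]=8 C[1]=3 → dur=8, Σ=25 | A=load:t2 B=compute:t1 [load-bound]
step 3: L[3]=7 C[2]=9 → dur=9, Σ=34 | A=compute:t2 B=load:t3 [compute-bound]
step 4: L[4]=3 C[3]=6 → dur=6, Σ=40 | A=load:t4 B=compute:t3 [compute-bound]
step 5: L[5]=9 C[4]=6 → dur=9, Σ=49 | A=compute:t4 B=load:t5 [load-bound]
step 6: L[6]=4 C[5]=4 → dur=4, Σ=53 | A=load:t6 B=compute:t5 [tied]
step 7: L[7]=4 C[6]=5 → dur=5, Σ=58 | A=compute:t6 B=load:t7 [compute-bound]
step 8: L[8]=6 C[7]=2 → dur=6, Σ=64 | A=load:t8 B=compute:t7 [load-bound]
step 9: C[8]=7 → dur=7, Σ=71 | A=compute:t8 B=idle [compute-only]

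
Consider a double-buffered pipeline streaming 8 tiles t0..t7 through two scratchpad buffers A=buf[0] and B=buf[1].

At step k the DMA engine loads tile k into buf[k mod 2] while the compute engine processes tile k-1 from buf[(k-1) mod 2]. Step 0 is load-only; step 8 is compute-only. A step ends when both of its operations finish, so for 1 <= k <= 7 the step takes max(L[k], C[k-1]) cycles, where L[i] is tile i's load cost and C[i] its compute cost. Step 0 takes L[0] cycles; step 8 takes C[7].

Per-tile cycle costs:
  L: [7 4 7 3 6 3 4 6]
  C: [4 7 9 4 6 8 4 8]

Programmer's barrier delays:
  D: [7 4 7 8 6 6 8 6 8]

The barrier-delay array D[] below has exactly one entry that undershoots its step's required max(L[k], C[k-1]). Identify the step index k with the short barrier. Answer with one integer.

[0] required=L[0]=7=7 vs D=7 ok
[1] required=max(L[1]=4,C[0]=4)=4 vs D=4 ok
[2] required=max(L[2]=7,C[1]=7)=7 vs D=7 ok
[3] required=max(L[3]=3,C[2]=9)=9 vs D=8 SHORT
[4] required=max(L[4]=6,C[3]=4)=6 vs D=6 ok
[5] required=max(L[5]=3,C[4]=6)=6 vs D=6 ok
[6] required=max(L[6]=4,C[5]=8)=8 vs D=8 ok
[7] required=max(L[7]=6,C[6]=4)=6 vs D=6 ok
[8] required=C[7]=8=8 vs D=8 ok

hazard at step 3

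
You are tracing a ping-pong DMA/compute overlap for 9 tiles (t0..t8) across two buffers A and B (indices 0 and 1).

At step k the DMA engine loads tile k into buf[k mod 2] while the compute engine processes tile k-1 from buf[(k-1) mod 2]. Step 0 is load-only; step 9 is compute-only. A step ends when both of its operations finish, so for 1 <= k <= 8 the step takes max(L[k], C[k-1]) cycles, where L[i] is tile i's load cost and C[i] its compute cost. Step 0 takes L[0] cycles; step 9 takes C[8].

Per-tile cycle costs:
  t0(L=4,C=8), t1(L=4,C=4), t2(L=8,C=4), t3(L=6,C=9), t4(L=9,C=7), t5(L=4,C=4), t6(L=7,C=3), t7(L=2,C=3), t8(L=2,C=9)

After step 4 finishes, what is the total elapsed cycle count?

  0. 4=4c; end=4; A:t0 B:-
  1. max(4,8)=8c; end=12; A:t0 B:t1
  2. max(8,4)=8c; end=20; A:t2 B:t1
  3. max(6,4)=6c; end=26; A:t2 B:t3
  4. max(9,9)=9c; end=35; A:t4 B:t3
  5. max(4,7)=7c; end=42; A:t4 B:t5
  6. max(7,4)=7c; end=49; A:t6 B:t5
  7. max(2,3)=3c; end=52; A:t6 B:t7
  8. max(2,3)=3c; end=55; A:t8 B:t7
  9. 9=9c; end=64; A:t8 B:t7

end_cycle[4] = 35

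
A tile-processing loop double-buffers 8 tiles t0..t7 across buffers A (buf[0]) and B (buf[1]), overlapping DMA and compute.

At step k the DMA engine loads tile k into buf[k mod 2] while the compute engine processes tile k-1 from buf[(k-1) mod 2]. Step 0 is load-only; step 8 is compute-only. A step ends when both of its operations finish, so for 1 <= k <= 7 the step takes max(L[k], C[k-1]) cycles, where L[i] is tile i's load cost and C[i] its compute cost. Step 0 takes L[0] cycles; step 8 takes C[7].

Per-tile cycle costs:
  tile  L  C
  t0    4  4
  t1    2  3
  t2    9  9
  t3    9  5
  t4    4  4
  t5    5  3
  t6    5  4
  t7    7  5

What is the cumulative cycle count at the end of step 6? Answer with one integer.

step 0: L[0]=4 → dur=4, Σ=4 | A=load:t0 B=idle [load-only]
step 1: L[1]=2 C[0]=4 → dur=4, Σ=8 | A=compute:t0 B=load:t1 [compute-bound]
step 2: L[2]=9 C[1]=3 → dur=9, Σ=17 | A=load:t2 B=compute:t1 [load-bound]
step 3: L[3]=9 C[2]=9 → dur=9, Σ=26 | A=compute:t2 B=load:t3 [tied]
step 4: L[4]=4 C[3]=5 → dur=5, Σ=31 | A=load:t4 B=compute:t3 [compute-bound]
step 5: L[5]=5 C[4]=4 → dur=5, Σ=36 | A=compute:t4 B=load:t5 [load-bound]
step 6: L[6]=5 C[5]=3 → dur=5, Σ=41 | A=load:t6 B=compute:t5 [load-bound]
step 7: L[7]=7 C[6]=4 → dur=7, Σ=48 | A=compute:t6 B=load:t7 [load-bound]
step 8: C[7]=5 → dur=5, Σ=53 | A=idle B=compute:t7 [compute-only]

end_cycle[6] = 41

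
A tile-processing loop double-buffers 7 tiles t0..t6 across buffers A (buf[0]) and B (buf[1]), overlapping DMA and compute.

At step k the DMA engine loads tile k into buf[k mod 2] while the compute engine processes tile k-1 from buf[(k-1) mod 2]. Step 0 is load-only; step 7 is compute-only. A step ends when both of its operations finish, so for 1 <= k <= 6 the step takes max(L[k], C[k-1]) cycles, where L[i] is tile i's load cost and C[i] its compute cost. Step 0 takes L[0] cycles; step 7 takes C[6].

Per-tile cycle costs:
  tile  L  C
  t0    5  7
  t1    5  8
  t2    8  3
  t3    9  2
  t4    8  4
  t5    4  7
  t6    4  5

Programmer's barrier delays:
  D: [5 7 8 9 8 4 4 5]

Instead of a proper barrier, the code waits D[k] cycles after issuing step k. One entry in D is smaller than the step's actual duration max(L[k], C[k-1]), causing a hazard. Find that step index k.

[0] required=L[0]=5=5 vs D=5 ok
[1] required=max(L[1]=5,C[0]=7)=7 vs D=7 ok
[2] required=max(L[2]=8,C[1]=8)=8 vs D=8 ok
[3] required=max(L[3]=9,C[2]=3)=9 vs D=9 ok
[4] required=max(L[4]=8,C[3]=2)=8 vs D=8 ok
[5] required=max(L[5]=4,C[4]=4)=4 vs D=4 ok
[6] required=max(L[6]=4,C[5]=7)=7 vs D=4 SHORT
[7] required=C[6]=5=5 vs D=5 ok

hazard at step 6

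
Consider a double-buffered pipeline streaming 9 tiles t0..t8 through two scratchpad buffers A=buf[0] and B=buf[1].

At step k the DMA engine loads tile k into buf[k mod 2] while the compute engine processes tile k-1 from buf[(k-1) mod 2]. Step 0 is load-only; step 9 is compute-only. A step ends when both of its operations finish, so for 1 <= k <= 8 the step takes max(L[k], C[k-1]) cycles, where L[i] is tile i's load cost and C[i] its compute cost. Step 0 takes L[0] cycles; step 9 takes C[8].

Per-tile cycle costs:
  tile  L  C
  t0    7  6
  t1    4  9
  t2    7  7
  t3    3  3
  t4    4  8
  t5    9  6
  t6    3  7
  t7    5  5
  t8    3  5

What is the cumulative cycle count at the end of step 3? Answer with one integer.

end_cycle[3] = 29

k=0 load=t0/7c comp=- wait=7 total=7
k=1 load=t1/4c comp=t0/6c wait=6 total=13
k=2 load=t2/7c comp=t1/9c wait=9 total=22
k=3 load=t3/3c comp=t2/7c wait=7 total=29
k=4 load=t4/4c comp=t3/3c wait=4 total=33
k=5 load=t5/9c comp=t4/8c wait=9 total=42
k=6 load=t6/3c comp=t5/6c wait=6 total=48
k=7 load=t7/5c comp=t6/7c wait=7 total=55
k=8 load=t8/3c comp=t7/5c wait=5 total=60
k=9 load=- comp=t8/5c wait=5 total=65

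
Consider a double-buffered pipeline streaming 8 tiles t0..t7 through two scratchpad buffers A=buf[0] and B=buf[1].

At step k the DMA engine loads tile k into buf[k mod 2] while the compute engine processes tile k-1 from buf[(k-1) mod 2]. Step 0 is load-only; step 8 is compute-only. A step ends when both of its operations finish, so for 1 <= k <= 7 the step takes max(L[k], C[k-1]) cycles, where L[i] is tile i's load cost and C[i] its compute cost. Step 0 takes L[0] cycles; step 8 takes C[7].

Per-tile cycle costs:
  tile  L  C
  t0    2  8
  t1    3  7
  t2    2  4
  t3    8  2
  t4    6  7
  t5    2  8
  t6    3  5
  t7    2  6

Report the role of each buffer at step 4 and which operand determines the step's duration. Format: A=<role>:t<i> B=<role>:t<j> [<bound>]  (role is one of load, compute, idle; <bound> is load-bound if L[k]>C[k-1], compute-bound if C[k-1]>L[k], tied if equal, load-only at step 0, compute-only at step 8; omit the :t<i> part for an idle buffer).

step 0: L[0]=2 → dur=2, Σ=2 | A=load:t0 B=idle [load-only]
step 1: L[1]=3 C[0]=8 → dur=8, Σ=10 | A=compute:t0 B=load:t1 [compute-bound]
step 2: L[2]=2 C[1]=7 → dur=7, Σ=17 | A=load:t2 B=compute:t1 [compute-bound]
step 3: L[3]=8 C[2]=4 → dur=8, Σ=25 | A=compute:t2 B=load:t3 [load-bound]
step 4: L[4]=6 C[3]=2 → dur=6, Σ=31 | A=load:t4 B=compute:t3 [load-bound]
step 5: L[5]=2 C[4]=7 → dur=7, Σ=38 | A=compute:t4 B=load:t5 [compute-bound]
step 6: L[6]=3 C[5]=8 → dur=8, Σ=46 | A=load:t6 B=compute:t5 [compute-bound]
step 7: L[7]=2 C[6]=5 → dur=5, Σ=51 | A=compute:t6 B=load:t7 [compute-bound]
step 8: C[7]=6 → dur=6, Σ=57 | A=idle B=compute:t7 [compute-only]

step 4: A=load:t4 B=compute:t3 [load-bound]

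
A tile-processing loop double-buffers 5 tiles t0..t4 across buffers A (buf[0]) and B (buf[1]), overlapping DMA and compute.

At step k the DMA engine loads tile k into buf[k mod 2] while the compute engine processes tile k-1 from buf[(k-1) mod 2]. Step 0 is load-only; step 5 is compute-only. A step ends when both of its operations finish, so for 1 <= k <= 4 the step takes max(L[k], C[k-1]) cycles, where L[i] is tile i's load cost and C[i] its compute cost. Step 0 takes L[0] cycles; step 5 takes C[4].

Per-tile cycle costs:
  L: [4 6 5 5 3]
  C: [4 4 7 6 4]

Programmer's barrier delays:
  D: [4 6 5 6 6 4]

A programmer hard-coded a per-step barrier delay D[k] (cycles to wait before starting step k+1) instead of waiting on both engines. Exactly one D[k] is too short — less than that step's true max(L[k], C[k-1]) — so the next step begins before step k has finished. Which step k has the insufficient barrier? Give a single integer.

hazard at step 3

step 0: need L[0]=4 = 4; D[0]=4 ok
step 1: need max(L[1]=6,C[0]=4) = 6; D[1]=6 ok
step 2: need max(L[2]=5,C[1]=4) = 5; D[2]=5 ok
step 3: need max(L[3]=5,C[2]=7) = 7; D[3]=6 SHORT
step 4: need max(L[4]=3,C[3]=6) = 6; D[4]=6 ok
step 5: need C[4]=4 = 4; D[5]=4 ok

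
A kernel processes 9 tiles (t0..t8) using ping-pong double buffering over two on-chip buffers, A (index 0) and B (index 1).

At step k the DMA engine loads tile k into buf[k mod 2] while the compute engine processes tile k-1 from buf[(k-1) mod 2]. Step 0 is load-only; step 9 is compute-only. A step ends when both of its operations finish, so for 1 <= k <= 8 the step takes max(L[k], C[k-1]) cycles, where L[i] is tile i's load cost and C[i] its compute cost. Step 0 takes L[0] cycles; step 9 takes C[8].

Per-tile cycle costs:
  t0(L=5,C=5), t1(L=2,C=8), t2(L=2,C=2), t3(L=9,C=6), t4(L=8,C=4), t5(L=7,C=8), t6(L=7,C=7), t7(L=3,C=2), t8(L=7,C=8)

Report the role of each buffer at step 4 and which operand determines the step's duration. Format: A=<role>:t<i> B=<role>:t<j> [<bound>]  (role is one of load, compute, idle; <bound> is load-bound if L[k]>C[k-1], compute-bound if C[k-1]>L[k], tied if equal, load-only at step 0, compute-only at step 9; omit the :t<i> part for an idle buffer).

step 4: A=load:t4 B=compute:t3 [load-bound]

k=0 load=t0/5c comp=- wait=5 total=5
k=1 load=t1/2c comp=t0/5c wait=5 total=10
k=2 load=t2/2c comp=t1/8c wait=8 total=18
k=3 load=t3/9c comp=t2/2c wait=9 total=27
k=4 load=t4/8c comp=t3/6c wait=8 total=35
k=5 load=t5/7c comp=t4/4c wait=7 total=42
k=6 load=t6/7c comp=t5/8c wait=8 total=50
k=7 load=t7/3c comp=t6/7c wait=7 total=57
k=8 load=t8/7c comp=t7/2c wait=7 total=64
k=9 load=- comp=t8/8c wait=8 total=72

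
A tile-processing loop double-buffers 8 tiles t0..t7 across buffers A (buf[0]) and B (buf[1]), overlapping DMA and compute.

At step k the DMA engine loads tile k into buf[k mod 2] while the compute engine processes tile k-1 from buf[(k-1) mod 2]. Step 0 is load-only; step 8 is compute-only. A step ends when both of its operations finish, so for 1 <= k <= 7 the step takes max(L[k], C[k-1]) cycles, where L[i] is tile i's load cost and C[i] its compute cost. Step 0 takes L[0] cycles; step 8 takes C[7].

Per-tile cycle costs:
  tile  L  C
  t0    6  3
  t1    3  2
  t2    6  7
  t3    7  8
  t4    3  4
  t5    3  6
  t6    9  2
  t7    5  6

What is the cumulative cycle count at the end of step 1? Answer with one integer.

step 0: L[0]=6 → dur=6, Σ=6 | A=load:t0 B=idle [load-only]
step 1: L[1]=3 C[0]=3 → dur=3, Σ=9 | A=compute:t0 B=load:t1 [tied]
step 2: L[2]=6 C[1]=2 → dur=6, Σ=15 | A=load:t2 B=compute:t1 [load-bound]
step 3: L[3]=7 C[2]=7 → dur=7, Σ=22 | A=compute:t2 B=load:t3 [tied]
step 4: L[4]=3 C[3]=8 → dur=8, Σ=30 | A=load:t4 B=compute:t3 [compute-bound]
step 5: L[5]=3 C[4]=4 → dur=4, Σ=34 | A=compute:t4 B=load:t5 [compute-bound]
step 6: L[6]=9 C[5]=6 → dur=9, Σ=43 | A=load:t6 B=compute:t5 [load-bound]
step 7: L[7]=5 C[6]=2 → dur=5, Σ=48 | A=compute:t6 B=load:t7 [load-bound]
step 8: C[7]=6 → dur=6, Σ=54 | A=idle B=compute:t7 [compute-only]

end_cycle[1] = 9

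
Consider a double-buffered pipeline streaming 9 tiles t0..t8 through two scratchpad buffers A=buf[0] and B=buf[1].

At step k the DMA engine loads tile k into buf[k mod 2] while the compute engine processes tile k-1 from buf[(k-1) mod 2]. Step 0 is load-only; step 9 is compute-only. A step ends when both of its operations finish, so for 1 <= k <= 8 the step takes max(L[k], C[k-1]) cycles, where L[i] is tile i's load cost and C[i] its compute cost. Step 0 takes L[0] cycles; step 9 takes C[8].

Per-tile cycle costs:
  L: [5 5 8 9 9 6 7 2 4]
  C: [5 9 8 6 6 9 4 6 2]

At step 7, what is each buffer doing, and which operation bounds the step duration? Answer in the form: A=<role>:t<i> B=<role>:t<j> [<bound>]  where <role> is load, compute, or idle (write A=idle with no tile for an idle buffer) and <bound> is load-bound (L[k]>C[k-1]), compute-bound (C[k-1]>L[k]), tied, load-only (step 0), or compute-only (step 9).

step 7: A=compute:t6 B=load:t7 [compute-bound]

  0. 5=5c; end=5; A:t0 B:-
  1. max(5,5)=5c; end=10; A:t0 B:t1
  2. max(8,9)=9c; end=19; A:t2 B:t1
  3. max(9,8)=9c; end=28; A:t2 B:t3
  4. max(9,6)=9c; end=37; A:t4 B:t3
  5. max(6,6)=6c; end=43; A:t4 B:t5
  6. max(7,9)=9c; end=52; A:t6 B:t5
  7. max(2,4)=4c; end=56; A:t6 B:t7
  8. max(4,6)=6c; end=62; A:t8 B:t7
  9. 2=2c; end=64; A:t8 B:t7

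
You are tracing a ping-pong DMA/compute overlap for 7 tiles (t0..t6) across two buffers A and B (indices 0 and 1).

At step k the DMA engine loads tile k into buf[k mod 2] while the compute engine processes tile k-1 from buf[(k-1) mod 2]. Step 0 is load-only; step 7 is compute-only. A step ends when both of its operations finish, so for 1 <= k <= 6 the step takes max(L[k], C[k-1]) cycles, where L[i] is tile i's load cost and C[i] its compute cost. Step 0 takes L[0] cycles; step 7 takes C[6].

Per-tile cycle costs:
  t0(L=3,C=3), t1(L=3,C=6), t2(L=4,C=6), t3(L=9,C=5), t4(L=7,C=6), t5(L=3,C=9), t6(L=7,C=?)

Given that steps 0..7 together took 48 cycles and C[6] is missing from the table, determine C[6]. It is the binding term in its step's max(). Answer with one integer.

C[6] = 5

step 0 | dur = L[0]=3 = 3
step 1 | dur = max(L[1]=3, C[0]=3) = 3
step 2 | dur = max(L[2]=4, C[1]=6) = 6
step 3 | dur = max(L[3]=9, C[2]=6) = 9
step 4 | dur = max(L[4]=7, C[3]=5) = 7
step 5 | dur = max(L[5]=3, C[4]=6) = 6
step 6 | dur = max(L[6]=7, C[5]=9) = 9
step 7 | dur = C[6]=? = C[6]  (unknown; binding)
sum of known step durations = 43
dur[7] = total - known = 48 - 43 = 5
C[6] is the binding max in step 7, so C[6] = dur[7] = 5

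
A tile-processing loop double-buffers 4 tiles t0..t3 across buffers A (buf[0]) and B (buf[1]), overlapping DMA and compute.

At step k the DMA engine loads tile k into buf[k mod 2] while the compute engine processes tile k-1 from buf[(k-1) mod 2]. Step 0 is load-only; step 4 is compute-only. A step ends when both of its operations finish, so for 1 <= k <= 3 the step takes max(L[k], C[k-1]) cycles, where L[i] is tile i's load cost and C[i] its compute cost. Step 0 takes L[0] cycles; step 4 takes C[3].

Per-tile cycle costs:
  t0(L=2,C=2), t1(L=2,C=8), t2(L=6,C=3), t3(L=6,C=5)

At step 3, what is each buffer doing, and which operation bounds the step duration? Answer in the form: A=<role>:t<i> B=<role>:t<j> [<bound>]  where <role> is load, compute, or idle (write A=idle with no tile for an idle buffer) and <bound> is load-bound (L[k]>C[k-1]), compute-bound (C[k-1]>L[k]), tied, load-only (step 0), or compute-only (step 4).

k=0 load=t0/2c comp=- wait=2 total=2
k=1 load=t1/2c comp=t0/2c wait=2 total=4
k=2 load=t2/6c comp=t1/8c wait=8 total=12
k=3 load=t3/6c comp=t2/3c wait=6 total=18
k=4 load=- comp=t3/5c wait=5 total=23

step 3: A=compute:t2 B=load:t3 [load-bound]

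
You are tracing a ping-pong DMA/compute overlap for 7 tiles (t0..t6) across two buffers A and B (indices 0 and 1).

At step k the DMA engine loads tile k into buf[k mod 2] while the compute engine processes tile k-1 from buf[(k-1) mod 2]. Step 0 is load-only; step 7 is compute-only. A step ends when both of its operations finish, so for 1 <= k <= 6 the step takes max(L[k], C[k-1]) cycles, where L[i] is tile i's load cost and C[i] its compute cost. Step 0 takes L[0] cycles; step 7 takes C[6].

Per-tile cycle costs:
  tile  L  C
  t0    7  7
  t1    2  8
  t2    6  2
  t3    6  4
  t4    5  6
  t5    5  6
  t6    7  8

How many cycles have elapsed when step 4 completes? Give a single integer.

end_cycle[4] = 33

k=0 load=t0/7c comp=- wait=7 total=7
k=1 load=t1/2c comp=t0/7c wait=7 total=14
k=2 load=t2/6c comp=t1/8c wait=8 total=22
k=3 load=t3/6c comp=t2/2c wait=6 total=28
k=4 load=t4/5c comp=t3/4c wait=5 total=33
k=5 load=t5/5c comp=t4/6c wait=6 total=39
k=6 load=t6/7c comp=t5/6c wait=7 total=46
k=7 load=- comp=t6/8c wait=8 total=54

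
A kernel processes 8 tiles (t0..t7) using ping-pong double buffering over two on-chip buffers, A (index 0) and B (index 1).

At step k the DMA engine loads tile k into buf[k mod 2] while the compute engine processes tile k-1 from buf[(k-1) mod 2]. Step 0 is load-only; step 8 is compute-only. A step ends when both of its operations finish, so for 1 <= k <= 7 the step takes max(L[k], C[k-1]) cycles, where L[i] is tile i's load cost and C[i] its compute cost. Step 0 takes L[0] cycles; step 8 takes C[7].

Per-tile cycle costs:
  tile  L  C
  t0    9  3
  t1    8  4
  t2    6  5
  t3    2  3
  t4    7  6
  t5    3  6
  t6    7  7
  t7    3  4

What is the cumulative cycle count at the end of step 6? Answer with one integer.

k=0 load=t0/9c comp=- wait=9 total=9
k=1 load=t1/8c comp=t0/3c wait=8 total=17
k=2 load=t2/6c comp=t1/4c wait=6 total=23
k=3 load=t3/2c comp=t2/5c wait=5 total=28
k=4 load=t4/7c comp=t3/3c wait=7 total=35
k=5 load=t5/3c comp=t4/6c wait=6 total=41
k=6 load=t6/7c comp=t5/6c wait=7 total=48
k=7 load=t7/3c comp=t6/7c wait=7 total=55
k=8 load=- comp=t7/4c wait=4 total=59

end_cycle[6] = 48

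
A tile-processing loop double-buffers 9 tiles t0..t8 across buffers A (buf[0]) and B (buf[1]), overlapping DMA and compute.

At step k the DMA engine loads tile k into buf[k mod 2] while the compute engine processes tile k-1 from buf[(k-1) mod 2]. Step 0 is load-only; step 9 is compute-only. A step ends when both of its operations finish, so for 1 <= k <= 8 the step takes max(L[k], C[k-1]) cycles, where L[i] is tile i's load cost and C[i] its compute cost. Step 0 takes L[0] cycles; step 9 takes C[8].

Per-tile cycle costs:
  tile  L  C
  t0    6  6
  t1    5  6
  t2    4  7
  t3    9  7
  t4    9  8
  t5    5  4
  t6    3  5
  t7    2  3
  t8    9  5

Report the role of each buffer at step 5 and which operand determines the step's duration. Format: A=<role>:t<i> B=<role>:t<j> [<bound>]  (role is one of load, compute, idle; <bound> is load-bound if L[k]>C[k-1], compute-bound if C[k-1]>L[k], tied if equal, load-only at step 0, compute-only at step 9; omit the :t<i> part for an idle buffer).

step 5: A=compute:t4 B=load:t5 [compute-bound]

step 0: L[0]=6 → dur=6, Σ=6 | A=load:t0 B=idle [load-only]
step 1: L[1]=5 C[0]=6 → dur=6, Σ=12 | A=compute:t0 B=load:t1 [compute-bound]
step 2: L[2]=4 C[1]=6 → dur=6, Σ=18 | A=load:t2 B=compute:t1 [compute-bound]
step 3: L[3]=9 C[2]=7 → dur=9, Σ=27 | A=compute:t2 B=load:t3 [load-bound]
step 4: L[4]=9 C[3]=7 → dur=9, Σ=36 | A=load:t4 B=compute:t3 [load-bound]
step 5: L[5]=5 C[4]=8 → dur=8, Σ=44 | A=compute:t4 B=load:t5 [compute-bound]
step 6: L[6]=3 C[5]=4 → dur=4, Σ=48 | A=load:t6 B=compute:t5 [compute-bound]
step 7: L[7]=2 C[6]=5 → dur=5, Σ=53 | A=compute:t6 B=load:t7 [compute-bound]
step 8: L[8]=9 C[7]=3 → dur=9, Σ=62 | A=load:t8 B=compute:t7 [load-bound]
step 9: C[8]=5 → dur=5, Σ=67 | A=compute:t8 B=idle [compute-only]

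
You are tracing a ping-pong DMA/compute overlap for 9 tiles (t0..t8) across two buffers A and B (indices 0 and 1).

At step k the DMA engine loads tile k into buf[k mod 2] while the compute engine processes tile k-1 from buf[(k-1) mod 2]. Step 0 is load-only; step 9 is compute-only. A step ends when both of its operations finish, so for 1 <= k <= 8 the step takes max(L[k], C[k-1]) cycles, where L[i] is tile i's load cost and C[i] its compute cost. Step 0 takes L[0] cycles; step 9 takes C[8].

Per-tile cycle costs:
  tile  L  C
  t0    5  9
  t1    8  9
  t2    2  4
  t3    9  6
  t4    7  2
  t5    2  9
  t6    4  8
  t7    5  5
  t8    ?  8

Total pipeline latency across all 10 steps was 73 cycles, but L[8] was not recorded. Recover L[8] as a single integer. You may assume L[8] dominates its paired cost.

step 0 = dur = L[0]=5 = 5
step 1 = dur = max(L[1]=8, C[0]=9) = 9
step 2 = dur = max(L[2]=2, C[1]=9) = 9
step 3 = dur = max(L[3]=9, C[2]=4) = 9
step 4 = dur = max(L[4]=7, C[3]=6) = 7
step 5 = dur = max(L[5]=2, C[4]=2) = 2
step 6 = dur = max(L[6]=4, C[5]=9) = 9
step 7 = dur = max(L[7]=5, C[6]=8) = 8
step 8 = dur = max(L[8]=?, C[7]=5) = L[8]  (unknown; binding)
step 9 = dur = C[8]=8 = 8
sum of known step durations = 66
dur[8] = total - known = 73 - 66 = 7
L[8] is the binding max in step 8, so L[8] = dur[8] = 7

L[8] = 7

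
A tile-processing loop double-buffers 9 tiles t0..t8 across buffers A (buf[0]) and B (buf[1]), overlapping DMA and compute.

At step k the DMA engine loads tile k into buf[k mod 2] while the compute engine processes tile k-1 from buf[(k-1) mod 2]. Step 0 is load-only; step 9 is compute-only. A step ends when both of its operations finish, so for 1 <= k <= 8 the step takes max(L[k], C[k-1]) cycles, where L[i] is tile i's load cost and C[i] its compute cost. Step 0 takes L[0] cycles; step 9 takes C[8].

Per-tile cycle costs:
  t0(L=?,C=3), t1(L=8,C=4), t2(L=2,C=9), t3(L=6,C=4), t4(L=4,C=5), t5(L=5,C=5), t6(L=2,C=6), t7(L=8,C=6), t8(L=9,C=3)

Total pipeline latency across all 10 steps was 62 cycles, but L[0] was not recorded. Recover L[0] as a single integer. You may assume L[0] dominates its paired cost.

L[0] = 7

step 0 | dur = L[0]=? = L[0]  (unknown; binding)
step 1 | dur = max(L[1]=8, C[0]=3) = 8
step 2 | dur = max(L[2]=2, C[1]=4) = 4
step 3 | dur = max(L[3]=6, C[2]=9) = 9
step 4 | dur = max(L[4]=4, C[3]=4) = 4
step 5 | dur = max(L[5]=5, C[4]=5) = 5
step 6 | dur = max(L[6]=2, C[5]=5) = 5
step 7 | dur = max(L[7]=8, C[6]=6) = 8
step 8 | dur = max(L[8]=9, C[7]=6) = 9
step 9 | dur = C[8]=3 = 3
sum of known step durations = 55
dur[0] = total - known = 62 - 55 = 7
L[0] is the binding max in step 0, so L[0] = dur[0] = 7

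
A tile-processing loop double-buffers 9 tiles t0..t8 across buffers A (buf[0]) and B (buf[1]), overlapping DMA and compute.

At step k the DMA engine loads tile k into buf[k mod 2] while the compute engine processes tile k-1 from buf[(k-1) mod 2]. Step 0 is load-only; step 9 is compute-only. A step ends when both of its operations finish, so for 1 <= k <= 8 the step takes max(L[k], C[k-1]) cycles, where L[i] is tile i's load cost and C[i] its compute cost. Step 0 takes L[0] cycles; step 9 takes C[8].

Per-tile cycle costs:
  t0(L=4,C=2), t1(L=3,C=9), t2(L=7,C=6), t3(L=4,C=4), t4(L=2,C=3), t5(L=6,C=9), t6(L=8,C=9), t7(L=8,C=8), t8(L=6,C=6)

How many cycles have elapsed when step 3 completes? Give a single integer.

end_cycle[3] = 22

step 0: L[0]=4 → dur=4, Σ=4 | A=load:t0 B=idle [load-only]
step 1: L[1]=3 C[0]=2 → dur=3, Σ=7 | A=compute:t0 B=load:t1 [load-bound]
step 2: L[2]=7 C[1]=9 → dur=9, Σ=16 | A=load:t2 B=compute:t1 [compute-bound]
step 3: L[3]=4 C[2]=6 → dur=6, Σ=22 | A=compute:t2 B=load:t3 [compute-bound]
step 4: L[4]=2 C[3]=4 → dur=4, Σ=26 | A=load:t4 B=compute:t3 [compute-bound]
step 5: L[5]=6 C[4]=3 → dur=6, Σ=32 | A=compute:t4 B=load:t5 [load-bound]
step 6: L[6]=8 C[5]=9 → dur=9, Σ=41 | A=load:t6 B=compute:t5 [compute-bound]
step 7: L[7]=8 C[6]=9 → dur=9, Σ=50 | A=compute:t6 B=load:t7 [compute-bound]
step 8: L[8]=6 C[7]=8 → dur=8, Σ=58 | A=load:t8 B=compute:t7 [compute-bound]
step 9: C[8]=6 → dur=6, Σ=64 | A=compute:t8 B=idle [compute-only]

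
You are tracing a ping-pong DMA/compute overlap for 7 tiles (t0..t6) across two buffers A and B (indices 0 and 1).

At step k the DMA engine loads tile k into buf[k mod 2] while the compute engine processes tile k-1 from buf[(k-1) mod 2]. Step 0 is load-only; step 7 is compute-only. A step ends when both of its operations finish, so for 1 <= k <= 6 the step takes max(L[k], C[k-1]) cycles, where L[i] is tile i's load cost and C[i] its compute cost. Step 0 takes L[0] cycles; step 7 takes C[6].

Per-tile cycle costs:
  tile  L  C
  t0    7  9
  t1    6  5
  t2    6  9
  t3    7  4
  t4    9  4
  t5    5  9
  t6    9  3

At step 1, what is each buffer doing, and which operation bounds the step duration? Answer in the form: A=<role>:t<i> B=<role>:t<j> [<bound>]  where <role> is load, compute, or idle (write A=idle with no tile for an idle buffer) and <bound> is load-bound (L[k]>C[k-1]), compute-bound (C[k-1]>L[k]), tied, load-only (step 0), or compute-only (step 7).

step 1: A=compute:t0 B=load:t1 [compute-bound]

[0] DMA t0→A (7c) ∥ CU idle ⇒ 7c, clock 7
[1] DMA t1→B (6c) ∥ CU A:t0 (9c) ⇒ 9c, clock 16
[2] DMA t2→A (6c) ∥ CU B:t1 (5c) ⇒ 6c, clock 22
[3] DMA t3→B (7c) ∥ CU A:t2 (9c) ⇒ 9c, clock 31
[4] DMA t4→A (9c) ∥ CU B:t3 (4c) ⇒ 9c, clock 40
[5] DMA t5→B (5c) ∥ CU A:t4 (4c) ⇒ 5c, clock 45
[6] DMA t6→A (9c) ∥ CU B:t5 (9c) ⇒ 9c, clock 54
[7] DMA idle ∥ CU A:t6 (3c) ⇒ 3c, clock 57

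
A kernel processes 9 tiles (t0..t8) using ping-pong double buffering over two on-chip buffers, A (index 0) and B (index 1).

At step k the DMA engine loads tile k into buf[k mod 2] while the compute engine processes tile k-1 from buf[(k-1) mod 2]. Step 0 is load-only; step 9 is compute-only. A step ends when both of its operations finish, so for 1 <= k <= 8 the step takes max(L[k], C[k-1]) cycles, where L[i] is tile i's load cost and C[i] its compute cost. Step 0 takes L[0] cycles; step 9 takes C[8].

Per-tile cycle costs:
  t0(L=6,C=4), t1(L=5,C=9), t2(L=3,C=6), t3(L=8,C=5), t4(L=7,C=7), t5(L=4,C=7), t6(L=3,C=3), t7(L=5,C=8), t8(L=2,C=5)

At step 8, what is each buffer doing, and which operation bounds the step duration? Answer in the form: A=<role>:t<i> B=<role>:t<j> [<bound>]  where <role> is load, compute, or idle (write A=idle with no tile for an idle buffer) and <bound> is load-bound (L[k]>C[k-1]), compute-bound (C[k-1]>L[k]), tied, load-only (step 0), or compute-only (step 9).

step 8: A=load:t8 B=compute:t7 [compute-bound]

step 0: L[0]=6 → dur=6, Σ=6 | A=load:t0 B=idle [load-only]
step 1: L[1]=5 C[0]=4 → dur=5, Σ=11 | A=compute:t0 B=load:t1 [load-bound]
step 2: L[2]=3 C[1]=9 → dur=9, Σ=20 | A=load:t2 B=compute:t1 [compute-bound]
step 3: L[3]=8 C[2]=6 → dur=8, Σ=28 | A=compute:t2 B=load:t3 [load-bound]
step 4: L[4]=7 C[3]=5 → dur=7, Σ=35 | A=load:t4 B=compute:t3 [load-bound]
step 5: L[5]=4 C[4]=7 → dur=7, Σ=42 | A=compute:t4 B=load:t5 [compute-bound]
step 6: L[6]=3 C[5]=7 → dur=7, Σ=49 | A=load:t6 B=compute:t5 [compute-bound]
step 7: L[7]=5 C[6]=3 → dur=5, Σ=54 | A=compute:t6 B=load:t7 [load-bound]
step 8: L[8]=2 C[7]=8 → dur=8, Σ=62 | A=load:t8 B=compute:t7 [compute-bound]
step 9: C[8]=5 → dur=5, Σ=67 | A=compute:t8 B=idle [compute-only]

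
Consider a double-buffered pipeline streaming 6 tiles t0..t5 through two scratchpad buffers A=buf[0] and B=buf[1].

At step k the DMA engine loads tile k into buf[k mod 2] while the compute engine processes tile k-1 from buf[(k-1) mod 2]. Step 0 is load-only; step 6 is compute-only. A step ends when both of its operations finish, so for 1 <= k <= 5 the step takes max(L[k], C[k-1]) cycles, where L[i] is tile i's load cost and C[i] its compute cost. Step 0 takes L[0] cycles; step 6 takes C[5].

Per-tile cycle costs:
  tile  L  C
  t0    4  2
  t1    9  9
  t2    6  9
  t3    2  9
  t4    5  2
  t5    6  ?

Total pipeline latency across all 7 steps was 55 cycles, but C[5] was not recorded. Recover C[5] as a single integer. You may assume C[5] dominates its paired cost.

C[5] = 9

step 0 → dur = L[0]=4 = 4
step 1 → dur = max(L[1]=9, C[0]=2) = 9
step 2 → dur = max(L[2]=6, C[1]=9) = 9
step 3 → dur = max(L[3]=2, C[2]=9) = 9
step 4 → dur = max(L[4]=5, C[3]=9) = 9
step 5 → dur = max(L[5]=6, C[4]=2) = 6
step 6 → dur = C[5]=? = C[5]  (unknown; binding)
sum of known step durations = 46
dur[6] = total - known = 55 - 46 = 9
C[5] is the binding max in step 6, so C[5] = dur[6] = 9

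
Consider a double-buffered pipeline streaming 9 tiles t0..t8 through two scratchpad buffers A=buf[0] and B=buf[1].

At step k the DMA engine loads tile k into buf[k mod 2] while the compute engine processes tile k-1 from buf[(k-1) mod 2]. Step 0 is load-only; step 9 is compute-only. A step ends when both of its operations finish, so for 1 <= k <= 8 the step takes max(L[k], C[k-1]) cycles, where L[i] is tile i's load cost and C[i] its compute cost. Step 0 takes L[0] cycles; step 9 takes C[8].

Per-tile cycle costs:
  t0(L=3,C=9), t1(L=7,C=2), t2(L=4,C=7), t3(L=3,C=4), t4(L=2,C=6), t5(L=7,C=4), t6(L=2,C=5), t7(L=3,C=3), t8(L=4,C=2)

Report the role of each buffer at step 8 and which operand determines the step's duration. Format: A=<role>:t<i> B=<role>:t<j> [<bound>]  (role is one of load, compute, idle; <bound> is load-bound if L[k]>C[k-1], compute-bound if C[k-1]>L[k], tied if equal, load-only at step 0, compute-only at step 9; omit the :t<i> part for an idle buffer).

  0. 3=3c; end=3; A:t0 B:-
  1. max(7,9)=9c; end=12; A:t0 B:t1
  2. max(4,2)=4c; end=16; A:t2 B:t1
  3. max(3,7)=7c; end=23; A:t2 B:t3
  4. max(2,4)=4c; end=27; A:t4 B:t3
  5. max(7,6)=7c; end=34; A:t4 B:t5
  6. max(2,4)=4c; end=38; A:t6 B:t5
  7. max(3,5)=5c; end=43; A:t6 B:t7
  8. max(4,3)=4c; end=47; A:t8 B:t7
  9. 2=2c; end=49; A:t8 B:t7

step 8: A=load:t8 B=compute:t7 [load-bound]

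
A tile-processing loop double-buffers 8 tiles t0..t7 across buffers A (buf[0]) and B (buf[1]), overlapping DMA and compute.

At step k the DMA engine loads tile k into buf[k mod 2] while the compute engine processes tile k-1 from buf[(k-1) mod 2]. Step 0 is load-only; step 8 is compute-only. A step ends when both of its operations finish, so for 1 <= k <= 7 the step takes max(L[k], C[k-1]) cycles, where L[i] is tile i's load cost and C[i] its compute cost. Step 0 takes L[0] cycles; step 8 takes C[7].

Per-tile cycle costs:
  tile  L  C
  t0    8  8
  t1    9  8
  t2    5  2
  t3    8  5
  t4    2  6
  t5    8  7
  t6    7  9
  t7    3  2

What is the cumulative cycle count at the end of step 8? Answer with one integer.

end_cycle[8] = 64

step 0: L[0]=8 → dur=8, Σ=8 | A=load:t0 B=idle [load-only]
step 1: L[1]=9 C[0]=8 → dur=9, Σ=17 | A=compute:t0 B=load:t1 [load-bound]
step 2: L[2]=5 C[1]=8 → dur=8, Σ=25 | A=load:t2 B=compute:t1 [compute-bound]
step 3: L[3]=8 C[2]=2 → dur=8, Σ=33 | A=compute:t2 B=load:t3 [load-bound]
step 4: L[4]=2 C[3]=5 → dur=5, Σ=38 | A=load:t4 B=compute:t3 [compute-bound]
step 5: L[5]=8 C[4]=6 → dur=8, Σ=46 | A=compute:t4 B=load:t5 [load-bound]
step 6: L[6]=7 C[5]=7 → dur=7, Σ=53 | A=load:t6 B=compute:t5 [tied]
step 7: L[7]=3 C[6]=9 → dur=9, Σ=62 | A=compute:t6 B=load:t7 [compute-bound]
step 8: C[7]=2 → dur=2, Σ=64 | A=idle B=compute:t7 [compute-only]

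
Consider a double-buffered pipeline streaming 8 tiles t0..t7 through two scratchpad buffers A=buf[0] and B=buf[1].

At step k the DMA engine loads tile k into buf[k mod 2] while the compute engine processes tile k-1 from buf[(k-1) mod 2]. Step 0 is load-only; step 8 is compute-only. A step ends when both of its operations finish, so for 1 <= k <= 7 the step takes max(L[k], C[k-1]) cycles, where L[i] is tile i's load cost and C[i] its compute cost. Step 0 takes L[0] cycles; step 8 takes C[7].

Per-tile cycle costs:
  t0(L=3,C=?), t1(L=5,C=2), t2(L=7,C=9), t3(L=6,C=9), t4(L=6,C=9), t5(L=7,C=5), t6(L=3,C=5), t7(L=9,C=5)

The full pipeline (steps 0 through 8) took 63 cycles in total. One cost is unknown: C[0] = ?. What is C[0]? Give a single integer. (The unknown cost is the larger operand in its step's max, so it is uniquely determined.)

C[0] = 7

step 0 = dur = L[0]=3 = 3
step 1 = dur = max(L[1]=5, C[0]=?) = C[0]  (unknown; binding)
step 2 = dur = max(L[2]=7, C[1]=2) = 7
step 3 = dur = max(L[3]=6, C[2]=9) = 9
step 4 = dur = max(L[4]=6, C[3]=9) = 9
step 5 = dur = max(L[5]=7, C[4]=9) = 9
step 6 = dur = max(L[6]=3, C[5]=5) = 5
step 7 = dur = max(L[7]=9, C[6]=5) = 9
step 8 = dur = C[7]=5 = 5
sum of known step durations = 56
dur[1] = total - known = 63 - 56 = 7
C[0] is the binding max in step 1, so C[0] = dur[1] = 7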